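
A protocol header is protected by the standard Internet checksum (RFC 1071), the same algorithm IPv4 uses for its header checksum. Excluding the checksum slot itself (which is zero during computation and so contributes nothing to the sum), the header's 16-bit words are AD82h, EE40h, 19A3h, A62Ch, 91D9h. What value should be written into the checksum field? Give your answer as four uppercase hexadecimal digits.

1293

One's-complement addition (fold any carry out of bit 15 back into bit 0):
  0xAD82 + 0xEE40 = 0x19BC2 → wrap carry → 0x9BC3
  0x9BC3 + 0x19A3 = 0x0B566
  0xB566 + 0xA62C = 0x15B92 → wrap carry → 0x5B93
  0x5B93 + 0x91D9 = 0x0ED6C
One's-complement sum = 0xED6C.
Checksum = ~0xED6C & 0xFFFF = 0x1293.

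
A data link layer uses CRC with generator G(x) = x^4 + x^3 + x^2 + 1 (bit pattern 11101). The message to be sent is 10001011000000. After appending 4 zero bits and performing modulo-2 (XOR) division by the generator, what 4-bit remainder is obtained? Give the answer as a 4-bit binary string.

0011

Append 4 zeros: 100010110000000000. Divide by 11101 (XOR where the leading bit is 1):
  pos 0: 10001 XOR 11101 = 01100
  pos 1: 11000 XOR 11101 = 00101
  pos 3: 10111 XOR 11101 = 01010
  pos 4: 10100 XOR 11101 = 01001
  pos 5: 10010 XOR 11101 = 01111
  pos 6: 11110 XOR 11101 = 00011
  pos 9: 11000 XOR 11101 = 00101
  pos 11: 10100 XOR 11101 = 01001
  pos 12: 10010 XOR 11101 = 01111
  pos 13: 11110 XOR 11101 = 00011
Remainder (last 4 bits) = 0011. This is the CRC / FCS.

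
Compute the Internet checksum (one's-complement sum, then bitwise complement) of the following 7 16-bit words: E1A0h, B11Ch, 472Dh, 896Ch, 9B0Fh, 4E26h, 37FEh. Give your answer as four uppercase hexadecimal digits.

7B74

One's-complement addition (fold any carry out of bit 15 back into bit 0):
  0xE1A0 + 0xB11C = 0x192BC → wrap carry → 0x92BD
  0x92BD + 0x472D = 0x0D9EA
  0xD9EA + 0x896C = 0x16356 → wrap carry → 0x6357
  0x6357 + 0x9B0F = 0x0FE66
  0xFE66 + 0x4E26 = 0x14C8C → wrap carry → 0x4C8D
  0x4C8D + 0x37FE = 0x0848B
One's-complement sum = 0x848B.
Checksum = ~0x848B & 0xFFFF = 0x7B74.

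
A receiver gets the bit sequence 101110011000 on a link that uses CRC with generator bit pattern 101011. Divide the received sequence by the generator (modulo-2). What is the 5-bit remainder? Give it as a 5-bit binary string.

00000

Modulo-2 division of 101110011000 by 101011:
  pos 0: 101110 XOR 101011 = 000101
  pos 3: 101011 XOR 101011 = 000000
Remainder = 00000 (zero — the frame passes the CRC check).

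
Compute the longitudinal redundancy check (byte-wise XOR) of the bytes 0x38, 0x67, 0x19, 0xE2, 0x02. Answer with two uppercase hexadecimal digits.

A6

XOR the bytes together:
  start with 0x38
  0x38 ⊕ 0x67 = 0x5F
  0x5F ⊕ 0x19 = 0x46
  0x46 ⊕ 0xE2 = 0xA4
  0xA4 ⊕ 0x02 = 0xA6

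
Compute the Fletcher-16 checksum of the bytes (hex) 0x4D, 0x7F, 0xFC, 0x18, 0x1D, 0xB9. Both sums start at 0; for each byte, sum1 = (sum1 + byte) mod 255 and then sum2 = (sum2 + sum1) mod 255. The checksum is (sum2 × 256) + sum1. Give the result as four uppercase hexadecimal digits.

7DB8

Running sums (mod 255):
  after byte 0 (0x4D): sum1=77, sum2=77
  after byte 1 (0x7F): sum1=204, sum2=26
  after byte 2 (0xFC): sum1=201, sum2=227
  after byte 3 (0x18): sum1=225, sum2=197
  after byte 4 (0x1D): sum1=254, sum2=196
  after byte 5 (0xB9): sum1=184, sum2=125
Checksum = sum2·256 + sum1 = 125·256 + 184 = 32184 = 0x7DB8.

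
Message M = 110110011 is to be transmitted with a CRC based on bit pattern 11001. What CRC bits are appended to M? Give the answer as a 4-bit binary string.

0111

Append 4 zeros: 1101100110000. Divide by 11001 (XOR where the leading bit is 1):
  pos 0: 11011 XOR 11001 = 00010
  pos 3: 10001 XOR 11001 = 01000
  pos 4: 10001 XOR 11001 = 01000
  pos 5: 10000 XOR 11001 = 01001
  pos 6: 10010 XOR 11001 = 01011
  pos 7: 10110 XOR 11001 = 01111
  pos 8: 11110 XOR 11001 = 00111
Remainder (last 4 bits) = 0111. This is the CRC / FCS.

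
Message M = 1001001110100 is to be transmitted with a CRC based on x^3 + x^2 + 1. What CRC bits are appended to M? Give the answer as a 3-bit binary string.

101

Append 3 zeros: 1001001110100000. Divide by 1101 (XOR where the leading bit is 1):
  pos 0: 1001 XOR 1101 = 0100
  pos 1: 1000 XOR 1101 = 0101
  pos 2: 1010 XOR 1101 = 0111
  pos 3: 1111 XOR 1101 = 0010
  pos 5: 1011 XOR 1101 = 0110
  pos 6: 1100 XOR 1101 = 0001
  pos 9: 1100 XOR 1101 = 0001
  pos 12: 1000 XOR 1101 = 0101
Remainder (last 3 bits) = 101. This is the CRC / FCS.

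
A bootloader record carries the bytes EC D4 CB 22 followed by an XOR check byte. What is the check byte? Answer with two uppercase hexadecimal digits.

XOR the bytes together:
  start with 0xEC
  0xEC ⊕ 0xD4 = 0x38
  0x38 ⊕ 0xCB = 0xF3
  0xF3 ⊕ 0x22 = 0xD1

D1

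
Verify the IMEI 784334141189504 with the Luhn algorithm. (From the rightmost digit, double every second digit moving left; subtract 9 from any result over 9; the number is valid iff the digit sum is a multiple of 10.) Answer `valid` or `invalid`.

From the right, keep odd positions and double even positions (subtract 9 from any doubled value over 9):
  doubled (positions 2,4,...): 0 9 2 8 8 6 7 → sum 40
  kept (positions 1,3,...): 4 5 8 1 1 3 4 7 → sum 33
Total = 73.
73 mod 10 = 3, so the number is invalid.

invalid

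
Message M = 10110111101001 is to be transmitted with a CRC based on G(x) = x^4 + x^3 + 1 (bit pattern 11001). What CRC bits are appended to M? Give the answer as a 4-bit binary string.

0110

Append 4 zeros: 101101111010010000. Divide by 11001 (XOR where the leading bit is 1):
  pos 0: 10110 XOR 11001 = 01111
  pos 1: 11111 XOR 11001 = 00110
  pos 3: 11011 XOR 11001 = 00010
  pos 6: 10101 XOR 11001 = 01100
  pos 7: 11000 XOR 11001 = 00001
  pos 11: 10100 XOR 11001 = 01101
  pos 12: 11010 XOR 11001 = 00011
Remainder (last 4 bits) = 0110. This is the CRC / FCS.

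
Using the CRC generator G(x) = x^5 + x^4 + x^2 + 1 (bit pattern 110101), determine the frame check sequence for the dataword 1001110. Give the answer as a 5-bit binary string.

01100

Append 5 zeros: 100111000000. Divide by 110101 (XOR where the leading bit is 1):
  pos 0: 100111 XOR 110101 = 010010
  pos 1: 100100 XOR 110101 = 010001
  pos 2: 100010 XOR 110101 = 010111
  pos 3: 101110 XOR 110101 = 011011
  pos 4: 110110 XOR 110101 = 000011
Remainder (last 5 bits) = 01100. This is the CRC / FCS.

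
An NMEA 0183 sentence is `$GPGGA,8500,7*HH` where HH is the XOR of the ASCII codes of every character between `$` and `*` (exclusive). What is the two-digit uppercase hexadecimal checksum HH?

XOR the ASCII codes of the payload characters:
  'G' = 0x47 → acc = 0x47
  'P' = 0x50 → acc = 0x17
  'G' = 0x47 → acc = 0x50
  'G' = 0x47 → acc = 0x17
  'A' = 0x41 → acc = 0x56
  ',' = 0x2C → acc = 0x7A
  '8' = 0x38 → acc = 0x42
  '5' = 0x35 → acc = 0x77
  '0' = 0x30 → acc = 0x47
  '0' = 0x30 → acc = 0x77
  ',' = 0x2C → acc = 0x5B
  '7' = 0x37 → acc = 0x6C
Checksum = 0x6C.

6C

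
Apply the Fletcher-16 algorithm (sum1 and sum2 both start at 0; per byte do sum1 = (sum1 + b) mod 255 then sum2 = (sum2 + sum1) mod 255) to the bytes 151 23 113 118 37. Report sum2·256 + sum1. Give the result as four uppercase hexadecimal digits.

B8BB

Running sums (mod 255):
  after byte 0 (151): sum1=151, sum2=151
  after byte 1 (23): sum1=174, sum2=70
  after byte 2 (113): sum1=32, sum2=102
  after byte 3 (118): sum1=150, sum2=252
  after byte 4 (37): sum1=187, sum2=184
Checksum = sum2·256 + sum1 = 184·256 + 187 = 47291 = 0xB8BB.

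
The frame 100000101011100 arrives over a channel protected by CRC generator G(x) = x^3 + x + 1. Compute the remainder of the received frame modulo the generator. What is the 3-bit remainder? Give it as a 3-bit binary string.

Modulo-2 division of 100000101011100 by 1011:
  pos 0: 1000 XOR 1011 = 0011
  pos 2: 1100 XOR 1011 = 0111
  pos 3: 1111 XOR 1011 = 0100
  pos 4: 1000 XOR 1011 = 0011
  pos 6: 1110 XOR 1011 = 0101
  pos 7: 1011 XOR 1011 = 0000
  pos 11: 1100 XOR 1011 = 0111
Remainder = 111 (nonzero — an error is detected).

111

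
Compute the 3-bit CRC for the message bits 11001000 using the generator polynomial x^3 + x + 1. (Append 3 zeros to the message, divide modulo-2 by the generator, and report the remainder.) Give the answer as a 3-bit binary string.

010

Append 3 zeros: 11001000000. Divide by 1011 (XOR where the leading bit is 1):
  pos 0: 1100 XOR 1011 = 0111
  pos 1: 1111 XOR 1011 = 0100
  pos 2: 1000 XOR 1011 = 0011
  pos 4: 1100 XOR 1011 = 0111
  pos 5: 1110 XOR 1011 = 0101
  pos 6: 1010 XOR 1011 = 0001
Remainder (last 3 bits) = 010. This is the CRC / FCS.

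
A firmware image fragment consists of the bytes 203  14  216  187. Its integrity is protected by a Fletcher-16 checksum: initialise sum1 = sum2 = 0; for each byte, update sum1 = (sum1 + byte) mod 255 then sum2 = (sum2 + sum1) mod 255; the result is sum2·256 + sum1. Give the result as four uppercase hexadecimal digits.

Running sums (mod 255):
  after byte 0 (203): sum1=203, sum2=203
  after byte 1 (14): sum1=217, sum2=165
  after byte 2 (216): sum1=178, sum2=88
  after byte 3 (187): sum1=110, sum2=198
Checksum = sum2·256 + sum1 = 198·256 + 110 = 50798 = 0xC66E.

C66E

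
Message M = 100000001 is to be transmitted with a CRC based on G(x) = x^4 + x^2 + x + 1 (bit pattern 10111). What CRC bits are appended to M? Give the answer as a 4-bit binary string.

1001

Append 4 zeros: 1000000010000. Divide by 10111 (XOR where the leading bit is 1):
  pos 0: 10000 XOR 10111 = 00111
  pos 2: 11100 XOR 10111 = 01011
  pos 3: 10110 XOR 10111 = 00001
  pos 7: 11000 XOR 10111 = 01111
  pos 8: 11110 XOR 10111 = 01001
Remainder (last 4 bits) = 1001. This is the CRC / FCS.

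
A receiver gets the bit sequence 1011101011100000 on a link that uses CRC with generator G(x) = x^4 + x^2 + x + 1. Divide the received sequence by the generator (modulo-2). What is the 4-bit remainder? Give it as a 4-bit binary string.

Modulo-2 division of 1011101011100000 by 10111:
  pos 0: 10111 XOR 10111 = 00000
  pos 6: 10111 XOR 10111 = 00000
Remainder = 0000 (zero — the frame passes the CRC check).

0000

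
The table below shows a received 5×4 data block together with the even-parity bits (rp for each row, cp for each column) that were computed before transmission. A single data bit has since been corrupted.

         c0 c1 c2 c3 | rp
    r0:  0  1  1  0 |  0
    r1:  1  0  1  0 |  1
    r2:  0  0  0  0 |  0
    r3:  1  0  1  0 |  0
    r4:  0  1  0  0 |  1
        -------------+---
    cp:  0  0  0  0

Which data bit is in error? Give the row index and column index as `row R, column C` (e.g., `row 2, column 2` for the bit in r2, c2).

Recompute each row's even parity and compare to rp:
  r0: data parity 0, sent rp 0 → ok
  r1: data parity 0, sent rp 1 → mismatch
  r2: data parity 0, sent rp 0 → ok
  r3: data parity 0, sent rp 0 → ok
  r4: data parity 1, sent rp 1 → ok
Recompute each column's even parity and compare to cp:
  c0: data parity 0, sent cp 0 → ok
  c1: data parity 0, sent cp 0 → ok
  c2: data parity 1, sent cp 0 → mismatch
  c3: data parity 0, sent cp 0 → ok
Exactly one row (r1) and one column (c2) fail → the flipped bit is at their intersection.

row 1, column 2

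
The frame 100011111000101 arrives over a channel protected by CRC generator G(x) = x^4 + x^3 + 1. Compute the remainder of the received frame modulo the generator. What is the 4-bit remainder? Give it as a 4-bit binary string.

0000

Modulo-2 division of 100011111000101 by 11001:
  pos 0: 10001 XOR 11001 = 01000
  pos 1: 10001 XOR 11001 = 01000
  pos 2: 10001 XOR 11001 = 01000
  pos 3: 10001 XOR 11001 = 01000
  pos 4: 10001 XOR 11001 = 01000
  pos 5: 10000 XOR 11001 = 01001
  pos 6: 10010 XOR 11001 = 01011
  pos 7: 10110 XOR 11001 = 01111
  pos 8: 11111 XOR 11001 = 00110
  pos 10: 11001 XOR 11001 = 00000
Remainder = 0000 (zero — the frame passes the CRC check).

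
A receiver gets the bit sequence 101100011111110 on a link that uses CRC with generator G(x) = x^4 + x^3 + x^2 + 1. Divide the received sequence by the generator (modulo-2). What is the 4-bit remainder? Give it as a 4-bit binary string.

Modulo-2 division of 101100011111110 by 11101:
  pos 0: 10110 XOR 11101 = 01011
  pos 1: 10110 XOR 11101 = 01011
  pos 2: 10110 XOR 11101 = 01011
  pos 3: 10111 XOR 11101 = 01010
  pos 4: 10101 XOR 11101 = 01000
  pos 5: 10001 XOR 11101 = 01100
  pos 6: 11001 XOR 11101 = 00100
  pos 8: 10011 XOR 11101 = 01110
  pos 9: 11101 XOR 11101 = 00000
Remainder = 0000 (zero — the frame passes the CRC check).

0000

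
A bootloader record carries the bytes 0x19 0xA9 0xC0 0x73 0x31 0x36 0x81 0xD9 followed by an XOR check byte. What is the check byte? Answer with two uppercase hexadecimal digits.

XOR the bytes together:
  start with 0x19
  0x19 ⊕ 0xA9 = 0xB0
  0xB0 ⊕ 0xC0 = 0x70
  0x70 ⊕ 0x73 = 0x03
  0x03 ⊕ 0x31 = 0x32
  0x32 ⊕ 0x36 = 0x04
  0x04 ⊕ 0x81 = 0x85
  0x85 ⊕ 0xD9 = 0x5C

5C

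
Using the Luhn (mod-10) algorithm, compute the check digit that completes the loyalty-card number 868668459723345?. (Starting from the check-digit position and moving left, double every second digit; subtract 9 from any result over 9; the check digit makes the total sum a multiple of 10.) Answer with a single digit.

6

Partial digits right→left: 5 4 3 3 2 7 9 5 4 8 6 6 8 6 8
Double every second digit counting from the check-digit position (so the 1st, 3rd, 5th, ... of the partial from the right).
  doubled (with −9 where >9): 1 6 4 9 8 3 7 7 → sum 45
  kept as-is: 4 3 7 5 8 6 6 → sum 39
Total = 45 + 39 = 84.
Check digit = (10 − (84 mod 10)) mod 10 = 6.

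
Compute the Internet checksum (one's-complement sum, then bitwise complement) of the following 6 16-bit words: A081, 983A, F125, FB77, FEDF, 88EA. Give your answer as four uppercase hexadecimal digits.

One's-complement addition (fold any carry out of bit 15 back into bit 0):
  0xA081 + 0x983A = 0x138BB → wrap carry → 0x38BC
  0x38BC + 0xF125 = 0x129E1 → wrap carry → 0x29E2
  0x29E2 + 0xFB77 = 0x12559 → wrap carry → 0x255A
  0x255A + 0xFEDF = 0x12439 → wrap carry → 0x243A
  0x243A + 0x88EA = 0x0AD24
One's-complement sum = 0xAD24.
Checksum = ~0xAD24 & 0xFFFF = 0x52DB.

52DB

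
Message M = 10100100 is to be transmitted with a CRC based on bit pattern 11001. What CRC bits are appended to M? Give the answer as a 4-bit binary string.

Append 4 zeros: 101001000000. Divide by 11001 (XOR where the leading bit is 1):
  pos 0: 10100 XOR 11001 = 01101
  pos 1: 11011 XOR 11001 = 00010
  pos 4: 10000 XOR 11001 = 01001
  pos 5: 10010 XOR 11001 = 01011
  pos 6: 10110 XOR 11001 = 01111
  pos 7: 11110 XOR 11001 = 00111
Remainder (last 4 bits) = 0111. This is the CRC / FCS.

0111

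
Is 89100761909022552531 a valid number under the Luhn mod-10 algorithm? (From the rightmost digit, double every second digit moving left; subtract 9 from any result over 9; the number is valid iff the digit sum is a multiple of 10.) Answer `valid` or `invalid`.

invalid

From the right, keep odd positions and double even positions (subtract 9 from any doubled value over 9):
  doubled (positions 2,4,...): 6 4 1 4 9 9 3 0 2 7 → sum 45
  kept (positions 1,3,...): 1 5 5 2 0 0 1 7 0 9 → sum 30
Total = 75.
75 mod 10 = 5, so the number is invalid.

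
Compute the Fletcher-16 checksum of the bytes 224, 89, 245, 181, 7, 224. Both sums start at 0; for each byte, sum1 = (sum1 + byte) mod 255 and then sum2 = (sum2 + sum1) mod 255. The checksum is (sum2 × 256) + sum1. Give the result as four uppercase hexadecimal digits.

Running sums (mod 255):
  after byte 0 (224): sum1=224, sum2=224
  after byte 1 (89): sum1=58, sum2=27
  after byte 2 (245): sum1=48, sum2=75
  after byte 3 (181): sum1=229, sum2=49
  after byte 4 (7): sum1=236, sum2=30
  after byte 5 (224): sum1=205, sum2=235
Checksum = sum2·256 + sum1 = 235·256 + 205 = 60365 = 0xEBCD.

EBCD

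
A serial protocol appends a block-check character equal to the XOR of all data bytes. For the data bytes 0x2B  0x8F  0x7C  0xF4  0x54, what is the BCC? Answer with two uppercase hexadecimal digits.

XOR the bytes together:
  start with 0x2B
  0x2B ⊕ 0x8F = 0xA4
  0xA4 ⊕ 0x7C = 0xD8
  0xD8 ⊕ 0xF4 = 0x2C
  0x2C ⊕ 0x54 = 0x78

78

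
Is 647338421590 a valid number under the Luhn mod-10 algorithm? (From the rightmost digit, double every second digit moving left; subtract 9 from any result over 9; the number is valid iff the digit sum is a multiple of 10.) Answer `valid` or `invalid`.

invalid

From the right, keep odd positions and double even positions (subtract 9 from any doubled value over 9):
  doubled (positions 2,4,...): 9 2 8 6 5 3 → sum 33
  kept (positions 1,3,...): 0 5 2 8 3 4 → sum 22
Total = 55.
55 mod 10 = 5, so the number is invalid.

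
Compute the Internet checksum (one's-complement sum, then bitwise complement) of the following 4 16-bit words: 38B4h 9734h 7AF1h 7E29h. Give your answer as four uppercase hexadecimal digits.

One's-complement addition (fold any carry out of bit 15 back into bit 0):
  0x38B4 + 0x9734 = 0x0CFE8
  0xCFE8 + 0x7AF1 = 0x14AD9 → wrap carry → 0x4ADA
  0x4ADA + 0x7E29 = 0x0C903
One's-complement sum = 0xC903.
Checksum = ~0xC903 & 0xFFFF = 0x36FC.

36FC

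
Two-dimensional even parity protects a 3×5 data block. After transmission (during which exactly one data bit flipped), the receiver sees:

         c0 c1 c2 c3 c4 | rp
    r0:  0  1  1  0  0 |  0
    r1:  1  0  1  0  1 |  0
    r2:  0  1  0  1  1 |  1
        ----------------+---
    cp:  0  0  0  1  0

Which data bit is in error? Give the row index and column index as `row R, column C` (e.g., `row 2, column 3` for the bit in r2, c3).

Recompute each row's even parity and compare to rp:
  r0: data parity 0, sent rp 0 → ok
  r1: data parity 1, sent rp 0 → mismatch
  r2: data parity 1, sent rp 1 → ok
Recompute each column's even parity and compare to cp:
  c0: data parity 1, sent cp 0 → mismatch
  c1: data parity 0, sent cp 0 → ok
  c2: data parity 0, sent cp 0 → ok
  c3: data parity 1, sent cp 1 → ok
  c4: data parity 0, sent cp 0 → ok
Exactly one row (r1) and one column (c0) fail → the flipped bit is at their intersection.

row 1, column 0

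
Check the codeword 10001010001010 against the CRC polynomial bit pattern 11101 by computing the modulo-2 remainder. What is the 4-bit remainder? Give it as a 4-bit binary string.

0001

Modulo-2 division of 10001010001010 by 11101:
  pos 0: 10001 XOR 11101 = 01100
  pos 1: 11000 XOR 11101 = 00101
  pos 3: 10110 XOR 11101 = 01011
  pos 4: 10110 XOR 11101 = 01011
  pos 5: 10110 XOR 11101 = 01011
  pos 6: 10111 XOR 11101 = 01010
  pos 7: 10100 XOR 11101 = 01001
  pos 8: 10011 XOR 11101 = 01110
  pos 9: 11100 XOR 11101 = 00001
Remainder = 0001 (nonzero — an error is detected).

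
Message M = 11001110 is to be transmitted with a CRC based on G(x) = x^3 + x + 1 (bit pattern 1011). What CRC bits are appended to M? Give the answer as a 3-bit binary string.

Append 3 zeros: 11001110000. Divide by 1011 (XOR where the leading bit is 1):
  pos 0: 1100 XOR 1011 = 0111
  pos 1: 1111 XOR 1011 = 0100
  pos 2: 1001 XOR 1011 = 0010
  pos 4: 1010 XOR 1011 = 0001
  pos 7: 1000 XOR 1011 = 0011
Remainder (last 3 bits) = 011. This is the CRC / FCS.

011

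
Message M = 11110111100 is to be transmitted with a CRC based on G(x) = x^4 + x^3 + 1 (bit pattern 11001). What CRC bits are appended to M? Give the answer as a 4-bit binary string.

Append 4 zeros: 111101111000000. Divide by 11001 (XOR where the leading bit is 1):
  pos 0: 11110 XOR 11001 = 00111
  pos 2: 11111 XOR 11001 = 00110
  pos 4: 11011 XOR 11001 = 00010
  pos 7: 10000 XOR 11001 = 01001
  pos 8: 10010 XOR 11001 = 01011
  pos 9: 10110 XOR 11001 = 01111
  pos 10: 11110 XOR 11001 = 00111
Remainder (last 4 bits) = 0111. This is the CRC / FCS.

0111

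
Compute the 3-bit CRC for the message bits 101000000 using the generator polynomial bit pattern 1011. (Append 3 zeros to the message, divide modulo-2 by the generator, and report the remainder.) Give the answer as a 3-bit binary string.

Append 3 zeros: 101000000000. Divide by 1011 (XOR where the leading bit is 1):
  pos 0: 1010 XOR 1011 = 0001
  pos 3: 1000 XOR 1011 = 0011
  pos 5: 1100 XOR 1011 = 0111
  pos 6: 1110 XOR 1011 = 0101
  pos 7: 1010 XOR 1011 = 0001
Remainder (last 3 bits) = 010. This is the CRC / FCS.

010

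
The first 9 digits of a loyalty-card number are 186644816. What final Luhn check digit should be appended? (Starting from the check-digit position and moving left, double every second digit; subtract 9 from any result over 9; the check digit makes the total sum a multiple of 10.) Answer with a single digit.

8

Partial digits right→left: 6 1 8 4 4 6 6 8 1
Double every second digit counting from the check-digit position (so the 1st, 3rd, 5th, ... of the partial from the right).
  doubled (with −9 where >9): 3 7 8 3 2 → sum 23
  kept as-is: 1 4 6 8 → sum 19
Total = 23 + 19 = 42.
Check digit = (10 − (42 mod 10)) mod 10 = 8.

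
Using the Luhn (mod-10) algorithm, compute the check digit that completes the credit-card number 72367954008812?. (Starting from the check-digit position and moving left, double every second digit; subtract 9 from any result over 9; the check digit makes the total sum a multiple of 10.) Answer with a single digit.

Partial digits right→left: 2 1 8 8 0 0 4 5 9 7 6 3 2 7
Double every second digit counting from the check-digit position (so the 1st, 3rd, 5th, ... of the partial from the right).
  doubled (with −9 where >9): 4 7 0 8 9 3 4 → sum 35
  kept as-is: 1 8 0 5 7 3 7 → sum 31
Total = 35 + 31 = 66.
Check digit = (10 − (66 mod 10)) mod 10 = 4.

4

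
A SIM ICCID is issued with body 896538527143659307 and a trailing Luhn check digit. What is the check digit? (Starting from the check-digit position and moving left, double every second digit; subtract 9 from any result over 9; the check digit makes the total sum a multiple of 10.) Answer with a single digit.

Partial digits right→left: 7 0 3 9 5 6 3 4 1 7 2 5 8 3 5 6 9 8
Double every second digit counting from the check-digit position (so the 1st, 3rd, 5th, ... of the partial from the right).
  doubled (with −9 where >9): 5 6 1 6 2 4 7 1 9 → sum 41
  kept as-is: 0 9 6 4 7 5 3 6 8 → sum 48
Total = 41 + 48 = 89.
Check digit = (10 − (89 mod 10)) mod 10 = 1.

1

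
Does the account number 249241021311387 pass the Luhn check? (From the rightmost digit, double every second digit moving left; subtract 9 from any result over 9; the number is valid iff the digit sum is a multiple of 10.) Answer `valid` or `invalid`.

From the right, keep odd positions and double even positions (subtract 9 from any doubled value over 9):
  doubled (positions 2,4,...): 7 2 6 4 2 4 8 → sum 33
  kept (positions 1,3,...): 7 3 1 1 0 4 9 2 → sum 27
Total = 60.
60 mod 10 = 0, so the number is valid.

valid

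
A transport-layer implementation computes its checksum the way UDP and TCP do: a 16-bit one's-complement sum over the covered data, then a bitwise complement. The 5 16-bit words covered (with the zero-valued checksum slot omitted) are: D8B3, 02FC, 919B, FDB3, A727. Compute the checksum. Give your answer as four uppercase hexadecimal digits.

One's-complement addition (fold any carry out of bit 15 back into bit 0):
  0xD8B3 + 0x02FC = 0x0DBAF
  0xDBAF + 0x919B = 0x16D4A → wrap carry → 0x6D4B
  0x6D4B + 0xFDB3 = 0x16AFE → wrap carry → 0x6AFF
  0x6AFF + 0xA727 = 0x11226 → wrap carry → 0x1227
One's-complement sum = 0x1227.
Checksum = ~0x1227 & 0xFFFF = 0xEDD8.

EDD8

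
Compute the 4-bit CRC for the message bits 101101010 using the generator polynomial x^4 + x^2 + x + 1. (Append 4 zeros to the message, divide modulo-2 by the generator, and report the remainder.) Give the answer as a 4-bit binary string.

Append 4 zeros: 1011010100000. Divide by 10111 (XOR where the leading bit is 1):
  pos 0: 10110 XOR 10111 = 00001
  pos 4: 11010 XOR 10111 = 01101
  pos 5: 11010 XOR 10111 = 01101
  pos 6: 11010 XOR 10111 = 01101
  pos 7: 11010 XOR 10111 = 01101
  pos 8: 11010 XOR 10111 = 01101
Remainder (last 4 bits) = 1101. This is the CRC / FCS.

1101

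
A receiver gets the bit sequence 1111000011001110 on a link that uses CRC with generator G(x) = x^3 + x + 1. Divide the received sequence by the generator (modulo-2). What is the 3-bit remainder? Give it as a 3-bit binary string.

000

Modulo-2 division of 1111000011001110 by 1011:
  pos 0: 1111 XOR 1011 = 0100
  pos 1: 1000 XOR 1011 = 0011
  pos 3: 1100 XOR 1011 = 0111
  pos 4: 1110 XOR 1011 = 0101
  pos 5: 1011 XOR 1011 = 0000
  pos 9: 1001 XOR 1011 = 0010
  pos 11: 1011 XOR 1011 = 0000
Remainder = 000 (zero — the frame passes the CRC check).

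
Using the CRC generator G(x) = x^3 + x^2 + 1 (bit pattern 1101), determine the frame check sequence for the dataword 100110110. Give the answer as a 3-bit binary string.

Append 3 zeros: 100110110000. Divide by 1101 (XOR where the leading bit is 1):
  pos 0: 1001 XOR 1101 = 0100
  pos 1: 1001 XOR 1101 = 0100
  pos 2: 1000 XOR 1101 = 0101
  pos 3: 1011 XOR 1101 = 0110
  pos 4: 1101 XOR 1101 = 0000
Remainder (last 3 bits) = 000. This is the CRC / FCS.

000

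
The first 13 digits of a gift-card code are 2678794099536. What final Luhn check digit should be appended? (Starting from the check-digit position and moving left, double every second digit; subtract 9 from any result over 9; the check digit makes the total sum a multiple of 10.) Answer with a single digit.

Partial digits right→left: 6 3 5 9 9 0 4 9 7 8 7 6 2
Double every second digit counting from the check-digit position (so the 1st, 3rd, 5th, ... of the partial from the right).
  doubled (with −9 where >9): 3 1 9 8 5 5 4 → sum 35
  kept as-is: 3 9 0 9 8 6 → sum 35
Total = 35 + 35 = 70.
Check digit = (10 − (70 mod 10)) mod 10 = 0.

0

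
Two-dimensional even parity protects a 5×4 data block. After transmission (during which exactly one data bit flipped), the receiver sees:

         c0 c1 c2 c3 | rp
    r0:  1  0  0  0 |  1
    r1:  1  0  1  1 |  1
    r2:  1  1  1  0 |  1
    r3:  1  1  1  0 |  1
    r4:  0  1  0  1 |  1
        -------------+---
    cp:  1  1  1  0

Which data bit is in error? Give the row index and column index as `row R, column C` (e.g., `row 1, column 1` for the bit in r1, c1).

Recompute each row's even parity and compare to rp:
  r0: data parity 1, sent rp 1 → ok
  r1: data parity 1, sent rp 1 → ok
  r2: data parity 1, sent rp 1 → ok
  r3: data parity 1, sent rp 1 → ok
  r4: data parity 0, sent rp 1 → mismatch
Recompute each column's even parity and compare to cp:
  c0: data parity 0, sent cp 1 → mismatch
  c1: data parity 1, sent cp 1 → ok
  c2: data parity 1, sent cp 1 → ok
  c3: data parity 0, sent cp 0 → ok
Exactly one row (r4) and one column (c0) fail → the flipped bit is at their intersection.

row 4, column 0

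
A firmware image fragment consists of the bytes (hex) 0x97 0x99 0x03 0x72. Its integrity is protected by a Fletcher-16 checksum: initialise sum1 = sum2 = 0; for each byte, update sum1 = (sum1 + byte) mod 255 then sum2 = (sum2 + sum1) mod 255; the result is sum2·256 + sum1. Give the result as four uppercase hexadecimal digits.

Running sums (mod 255):
  after byte 0 (0x97): sum1=151, sum2=151
  after byte 1 (0x99): sum1=49, sum2=200
  after byte 2 (0x03): sum1=52, sum2=252
  after byte 3 (0x72): sum1=166, sum2=163
Checksum = sum2·256 + sum1 = 163·256 + 166 = 41894 = 0xA3A6.

A3A6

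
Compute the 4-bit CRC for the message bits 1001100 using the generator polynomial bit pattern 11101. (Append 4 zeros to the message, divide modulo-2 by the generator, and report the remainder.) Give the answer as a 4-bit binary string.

0111

Append 4 zeros: 10011000000. Divide by 11101 (XOR where the leading bit is 1):
  pos 0: 10011 XOR 11101 = 01110
  pos 1: 11100 XOR 11101 = 00001
  pos 5: 10000 XOR 11101 = 01101
  pos 6: 11010 XOR 11101 = 00111
Remainder (last 4 bits) = 0111. This is the CRC / FCS.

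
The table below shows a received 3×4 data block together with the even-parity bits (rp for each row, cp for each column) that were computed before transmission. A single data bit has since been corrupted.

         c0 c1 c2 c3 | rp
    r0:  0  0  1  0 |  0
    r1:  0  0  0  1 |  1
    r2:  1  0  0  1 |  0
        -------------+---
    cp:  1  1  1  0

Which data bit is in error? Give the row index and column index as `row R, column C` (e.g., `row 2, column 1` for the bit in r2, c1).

Recompute each row's even parity and compare to rp:
  r0: data parity 1, sent rp 0 → mismatch
  r1: data parity 1, sent rp 1 → ok
  r2: data parity 0, sent rp 0 → ok
Recompute each column's even parity and compare to cp:
  c0: data parity 1, sent cp 1 → ok
  c1: data parity 0, sent cp 1 → mismatch
  c2: data parity 1, sent cp 1 → ok
  c3: data parity 0, sent cp 0 → ok
Exactly one row (r0) and one column (c1) fail → the flipped bit is at their intersection.

row 0, column 1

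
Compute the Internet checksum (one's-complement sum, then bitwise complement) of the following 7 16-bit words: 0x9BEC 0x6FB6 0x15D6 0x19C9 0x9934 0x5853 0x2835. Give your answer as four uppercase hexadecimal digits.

AB00

One's-complement addition (fold any carry out of bit 15 back into bit 0):
  0x9BEC + 0x6FB6 = 0x10BA2 → wrap carry → 0x0BA3
  0x0BA3 + 0x15D6 = 0x02179
  0x2179 + 0x19C9 = 0x03B42
  0x3B42 + 0x9934 = 0x0D476
  0xD476 + 0x5853 = 0x12CC9 → wrap carry → 0x2CCA
  0x2CCA + 0x2835 = 0x054FF
One's-complement sum = 0x54FF.
Checksum = ~0x54FF & 0xFFFF = 0xAB00.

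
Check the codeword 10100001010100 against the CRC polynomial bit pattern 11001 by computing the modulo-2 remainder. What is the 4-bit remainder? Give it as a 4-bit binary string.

Modulo-2 division of 10100001010100 by 11001:
  pos 0: 10100 XOR 11001 = 01101
  pos 1: 11010 XOR 11001 = 00011
  pos 4: 11010 XOR 11001 = 00011
  pos 7: 11101 XOR 11001 = 00100
  pos 9: 10000 XOR 11001 = 01001
Remainder = 1001 (nonzero — an error is detected).

1001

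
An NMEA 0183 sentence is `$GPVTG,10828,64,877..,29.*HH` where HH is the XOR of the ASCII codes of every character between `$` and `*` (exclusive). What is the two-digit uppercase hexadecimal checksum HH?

XOR the ASCII codes of the payload characters:
  'G' = 0x47 → acc = 0x47
  'P' = 0x50 → acc = 0x17
  'V' = 0x56 → acc = 0x41
  'T' = 0x54 → acc = 0x15
  'G' = 0x47 → acc = 0x52
  ',' = 0x2C → acc = 0x7E
  '1' = 0x31 → acc = 0x4F
  '0' = 0x30 → acc = 0x7F
  '8' = 0x38 → acc = 0x47
  '2' = 0x32 → acc = 0x75
  '8' = 0x38 → acc = 0x4D
  ',' = 0x2C → acc = 0x61
  '6' = 0x36 → acc = 0x57
  '4' = 0x34 → acc = 0x63
  ',' = 0x2C → acc = 0x4F
  '8' = 0x38 → acc = 0x77
  '7' = 0x37 → acc = 0x40
  '7' = 0x37 → acc = 0x77
  '.' = 0x2E → acc = 0x59
  '.' = 0x2E → acc = 0x77
  ',' = 0x2C → acc = 0x5B
  '2' = 0x32 → acc = 0x69
  '9' = 0x39 → acc = 0x50
  '.' = 0x2E → acc = 0x7E
Checksum = 0x7E.

7E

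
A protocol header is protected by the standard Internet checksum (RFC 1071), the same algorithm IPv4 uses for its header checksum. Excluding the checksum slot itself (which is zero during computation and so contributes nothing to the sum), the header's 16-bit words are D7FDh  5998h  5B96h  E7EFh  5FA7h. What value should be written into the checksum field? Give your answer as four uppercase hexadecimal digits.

One's-complement addition (fold any carry out of bit 15 back into bit 0):
  0xD7FD + 0x5998 = 0x13195 → wrap carry → 0x3196
  0x3196 + 0x5B96 = 0x08D2C
  0x8D2C + 0xE7EF = 0x1751B → wrap carry → 0x751C
  0x751C + 0x5FA7 = 0x0D4C3
One's-complement sum = 0xD4C3.
Checksum = ~0xD4C3 & 0xFFFF = 0x2B3C.

2B3C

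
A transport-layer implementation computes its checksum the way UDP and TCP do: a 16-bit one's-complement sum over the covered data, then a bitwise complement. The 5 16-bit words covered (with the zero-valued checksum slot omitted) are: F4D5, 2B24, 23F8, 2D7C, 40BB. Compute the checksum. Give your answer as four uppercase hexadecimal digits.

One's-complement addition (fold any carry out of bit 15 back into bit 0):
  0xF4D5 + 0x2B24 = 0x11FF9 → wrap carry → 0x1FFA
  0x1FFA + 0x23F8 = 0x043F2
  0x43F2 + 0x2D7C = 0x0716E
  0x716E + 0x40BB = 0x0B229
One's-complement sum = 0xB229.
Checksum = ~0xB229 & 0xFFFF = 0x4DD6.

4DD6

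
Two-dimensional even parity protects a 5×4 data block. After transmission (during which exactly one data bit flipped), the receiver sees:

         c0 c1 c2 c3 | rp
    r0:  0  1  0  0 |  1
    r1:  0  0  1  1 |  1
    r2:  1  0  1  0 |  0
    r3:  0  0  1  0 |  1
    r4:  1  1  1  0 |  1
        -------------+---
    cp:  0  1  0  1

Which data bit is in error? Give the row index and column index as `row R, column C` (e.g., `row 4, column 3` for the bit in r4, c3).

row 1, column 1

Recompute each row's even parity and compare to rp:
  r0: data parity 1, sent rp 1 → ok
  r1: data parity 0, sent rp 1 → mismatch
  r2: data parity 0, sent rp 0 → ok
  r3: data parity 1, sent rp 1 → ok
  r4: data parity 1, sent rp 1 → ok
Recompute each column's even parity and compare to cp:
  c0: data parity 0, sent cp 0 → ok
  c1: data parity 0, sent cp 1 → mismatch
  c2: data parity 0, sent cp 0 → ok
  c3: data parity 1, sent cp 1 → ok
Exactly one row (r1) and one column (c1) fail → the flipped bit is at their intersection.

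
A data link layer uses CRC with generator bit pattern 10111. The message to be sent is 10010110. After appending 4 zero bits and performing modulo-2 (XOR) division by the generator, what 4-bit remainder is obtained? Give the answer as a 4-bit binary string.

0000

Append 4 zeros: 100101100000. Divide by 10111 (XOR where the leading bit is 1):
  pos 0: 10010 XOR 10111 = 00101
  pos 2: 10111 XOR 10111 = 00000
Remainder (last 4 bits) = 0000. This is the CRC / FCS.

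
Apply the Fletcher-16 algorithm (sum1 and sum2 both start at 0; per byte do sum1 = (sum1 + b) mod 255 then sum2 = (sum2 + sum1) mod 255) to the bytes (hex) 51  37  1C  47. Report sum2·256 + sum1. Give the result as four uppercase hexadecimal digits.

Running sums (mod 255):
  after byte 0 (51): sum1=81, sum2=81
  after byte 1 (37): sum1=136, sum2=217
  after byte 2 (1C): sum1=164, sum2=126
  after byte 3 (47): sum1=235, sum2=106
Checksum = sum2·256 + sum1 = 106·256 + 235 = 27371 = 0x6AEB.

6AEB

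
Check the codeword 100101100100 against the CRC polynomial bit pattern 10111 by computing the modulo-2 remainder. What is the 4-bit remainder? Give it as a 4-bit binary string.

0100

Modulo-2 division of 100101100100 by 10111:
  pos 0: 10010 XOR 10111 = 00101
  pos 2: 10111 XOR 10111 = 00000
Remainder = 0100 (nonzero — an error is detected).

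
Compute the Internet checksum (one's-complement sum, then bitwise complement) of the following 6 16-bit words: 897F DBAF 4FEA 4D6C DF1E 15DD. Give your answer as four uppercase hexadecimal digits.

087E

One's-complement addition (fold any carry out of bit 15 back into bit 0):
  0x897F + 0xDBAF = 0x1652E → wrap carry → 0x652F
  0x652F + 0x4FEA = 0x0B519
  0xB519 + 0x4D6C = 0x10285 → wrap carry → 0x0286
  0x0286 + 0xDF1E = 0x0E1A4
  0xE1A4 + 0x15DD = 0x0F781
One's-complement sum = 0xF781.
Checksum = ~0xF781 & 0xFFFF = 0x087E.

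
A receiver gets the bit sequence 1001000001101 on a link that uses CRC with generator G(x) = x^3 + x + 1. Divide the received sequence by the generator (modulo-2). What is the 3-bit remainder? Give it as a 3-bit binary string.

Modulo-2 division of 1001000001101 by 1011:
  pos 0: 1001 XOR 1011 = 0010
  pos 2: 1000 XOR 1011 = 0011
  pos 4: 1100 XOR 1011 = 0111
  pos 5: 1110 XOR 1011 = 0101
  pos 6: 1011 XOR 1011 = 0000
Remainder = 101 (nonzero — an error is detected).

101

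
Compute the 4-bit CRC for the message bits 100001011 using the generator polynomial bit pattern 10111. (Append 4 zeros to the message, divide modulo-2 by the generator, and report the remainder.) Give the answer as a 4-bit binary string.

Append 4 zeros: 1000010110000. Divide by 10111 (XOR where the leading bit is 1):
  pos 0: 10000 XOR 10111 = 00111
  pos 2: 11110 XOR 10111 = 01001
  pos 3: 10011 XOR 10111 = 00100
  pos 5: 10010 XOR 10111 = 00101
  pos 7: 10100 XOR 10111 = 00011
Remainder (last 4 bits) = 0110. This is the CRC / FCS.

0110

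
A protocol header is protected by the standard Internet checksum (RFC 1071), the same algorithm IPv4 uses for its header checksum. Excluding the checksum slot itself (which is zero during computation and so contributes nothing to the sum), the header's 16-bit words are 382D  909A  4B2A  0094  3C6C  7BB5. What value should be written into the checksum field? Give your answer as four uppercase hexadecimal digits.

3358

One's-complement addition (fold any carry out of bit 15 back into bit 0):
  0x382D + 0x909A = 0x0C8C7
  0xC8C7 + 0x4B2A = 0x113F1 → wrap carry → 0x13F2
  0x13F2 + 0x0094 = 0x01486
  0x1486 + 0x3C6C = 0x050F2
  0x50F2 + 0x7BB5 = 0x0CCA7
One's-complement sum = 0xCCA7.
Checksum = ~0xCCA7 & 0xFFFF = 0x3358.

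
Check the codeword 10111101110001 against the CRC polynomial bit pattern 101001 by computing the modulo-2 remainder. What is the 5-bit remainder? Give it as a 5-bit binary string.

Modulo-2 division of 10111101110001 by 101001:
  pos 0: 101111 XOR 101001 = 000110
  pos 3: 110011 XOR 101001 = 011010
  pos 4: 110101 XOR 101001 = 011100
  pos 5: 111000 XOR 101001 = 010001
  pos 6: 100010 XOR 101001 = 001011
  pos 8: 101101 XOR 101001 = 000100
Remainder = 00100 (nonzero — an error is detected).

00100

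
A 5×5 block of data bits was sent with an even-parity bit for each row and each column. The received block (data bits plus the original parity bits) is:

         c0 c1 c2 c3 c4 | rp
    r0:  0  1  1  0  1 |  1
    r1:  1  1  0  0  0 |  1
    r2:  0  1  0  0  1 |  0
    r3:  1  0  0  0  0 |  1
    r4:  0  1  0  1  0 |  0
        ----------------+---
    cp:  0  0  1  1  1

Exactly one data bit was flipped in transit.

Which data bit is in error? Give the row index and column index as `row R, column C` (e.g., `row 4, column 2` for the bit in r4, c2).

row 1, column 4

Recompute each row's even parity and compare to rp:
  r0: data parity 1, sent rp 1 → ok
  r1: data parity 0, sent rp 1 → mismatch
  r2: data parity 0, sent rp 0 → ok
  r3: data parity 1, sent rp 1 → ok
  r4: data parity 0, sent rp 0 → ok
Recompute each column's even parity and compare to cp:
  c0: data parity 0, sent cp 0 → ok
  c1: data parity 0, sent cp 0 → ok
  c2: data parity 1, sent cp 1 → ok
  c3: data parity 1, sent cp 1 → ok
  c4: data parity 0, sent cp 1 → mismatch
Exactly one row (r1) and one column (c4) fail → the flipped bit is at their intersection.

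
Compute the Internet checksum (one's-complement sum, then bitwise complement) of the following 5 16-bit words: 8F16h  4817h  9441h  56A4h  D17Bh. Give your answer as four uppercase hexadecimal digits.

6C70

One's-complement addition (fold any carry out of bit 15 back into bit 0):
  0x8F16 + 0x4817 = 0x0D72D
  0xD72D + 0x9441 = 0x16B6E → wrap carry → 0x6B6F
  0x6B6F + 0x56A4 = 0x0C213
  0xC213 + 0xD17B = 0x1938E → wrap carry → 0x938F
One's-complement sum = 0x938F.
Checksum = ~0x938F & 0xFFFF = 0x6C70.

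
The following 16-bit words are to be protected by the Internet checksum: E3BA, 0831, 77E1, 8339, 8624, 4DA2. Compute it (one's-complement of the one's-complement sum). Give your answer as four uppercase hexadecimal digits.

One's-complement addition (fold any carry out of bit 15 back into bit 0):
  0xE3BA + 0x0831 = 0x0EBEB
  0xEBEB + 0x77E1 = 0x163CC → wrap carry → 0x63CD
  0x63CD + 0x8339 = 0x0E706
  0xE706 + 0x8624 = 0x16D2A → wrap carry → 0x6D2B
  0x6D2B + 0x4DA2 = 0x0BACD
One's-complement sum = 0xBACD.
Checksum = ~0xBACD & 0xFFFF = 0x4532.

4532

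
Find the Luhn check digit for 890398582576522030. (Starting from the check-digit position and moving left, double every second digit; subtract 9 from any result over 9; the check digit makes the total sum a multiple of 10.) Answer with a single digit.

2

Partial digits right→left: 0 3 0 2 2 5 6 7 5 2 8 5 8 9 3 0 9 8
Double every second digit counting from the check-digit position (so the 1st, 3rd, 5th, ... of the partial from the right).
  doubled (with −9 where >9): 0 0 4 3 1 7 7 6 9 → sum 37
  kept as-is: 3 2 5 7 2 5 9 0 8 → sum 41
Total = 37 + 41 = 78.
Check digit = (10 − (78 mod 10)) mod 10 = 2.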